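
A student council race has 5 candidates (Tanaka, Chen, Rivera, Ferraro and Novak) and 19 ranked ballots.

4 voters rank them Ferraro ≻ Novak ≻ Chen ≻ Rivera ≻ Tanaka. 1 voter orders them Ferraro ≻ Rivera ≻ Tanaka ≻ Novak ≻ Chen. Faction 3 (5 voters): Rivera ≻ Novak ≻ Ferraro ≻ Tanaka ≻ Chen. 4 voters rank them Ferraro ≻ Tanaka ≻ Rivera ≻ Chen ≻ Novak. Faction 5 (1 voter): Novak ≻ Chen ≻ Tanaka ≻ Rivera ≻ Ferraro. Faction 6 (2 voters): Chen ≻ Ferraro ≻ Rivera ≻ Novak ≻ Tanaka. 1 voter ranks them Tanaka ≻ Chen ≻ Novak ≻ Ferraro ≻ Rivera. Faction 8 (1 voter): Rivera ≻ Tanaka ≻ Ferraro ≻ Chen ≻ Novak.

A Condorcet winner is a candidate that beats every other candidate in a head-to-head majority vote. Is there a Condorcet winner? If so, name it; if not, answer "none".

Check each pair by majority over 19 ballots:
Tanaka–Chen: Tanaka 12–7.
Tanaka vs Rivera: Rivera wins 13–6.
Tanaka–Ferraro: Ferraro 16–3.
Tanaka–Novak: Novak 12–7.
Chen–Rivera: Rivera 11–8.
Chen–Ferraro: Ferraro 15–4.
Chen vs Novak: Novak, 11–8.
Rivera vs Ferraro: Ferraro, 12–7.
Rivera vs Novak: Rivera wins 13–6.
Ferraro vs Novak: Ferraro wins 12–7.
Ferraro defeats every rival head-to-head and is the Condorcet winner.

Ferraro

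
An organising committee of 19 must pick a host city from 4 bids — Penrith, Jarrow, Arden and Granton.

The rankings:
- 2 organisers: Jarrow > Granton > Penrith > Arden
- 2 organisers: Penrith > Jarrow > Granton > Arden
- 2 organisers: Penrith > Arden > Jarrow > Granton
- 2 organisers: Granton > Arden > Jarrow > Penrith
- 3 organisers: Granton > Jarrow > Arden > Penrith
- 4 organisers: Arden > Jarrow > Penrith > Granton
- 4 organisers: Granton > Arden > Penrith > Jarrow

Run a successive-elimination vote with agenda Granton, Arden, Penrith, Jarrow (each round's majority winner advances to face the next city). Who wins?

Jarrow

Round 1: Granton vs Arden — 13–6, Granton advances.
Round 2: Granton vs Penrith — 11–8, Granton advances.
Round 3: Granton vs Jarrow — 9–10, Jarrow advances.
The agenda winner is Jarrow.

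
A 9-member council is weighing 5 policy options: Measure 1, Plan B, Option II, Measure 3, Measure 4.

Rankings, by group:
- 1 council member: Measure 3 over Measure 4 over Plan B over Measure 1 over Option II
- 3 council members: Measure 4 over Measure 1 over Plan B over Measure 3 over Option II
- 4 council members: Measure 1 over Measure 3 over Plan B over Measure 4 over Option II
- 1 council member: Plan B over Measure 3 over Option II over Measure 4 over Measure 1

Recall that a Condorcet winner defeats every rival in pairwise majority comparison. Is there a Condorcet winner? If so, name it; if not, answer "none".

Pairwise majorities:
Measure 1 vs Plan B: Measure 1 is ranked higher on 3+4 = 7 ballots, Plan B on 2. Measure 1 wins 7–2.
Measure 1 vs Option II: Measure 1 is ranked higher on 1+3+4 = 8 ballots, Option II on 1. Measure 1 wins 8–1.
Measure 1–Measure 3: Measure 1 7–2.
Measure 1 vs Measure 4: Measure 1 preferred on 4 ballots; Measure 4 wins 5–4.
Plan B vs Option II: Plan B wins 9–0.
Plan B vs Measure 3: Plan B is ranked higher on 3+1 = 4 ballots, Measure 3 on 5. Measure 3 wins 5–4.
Plan B vs Measure 4: Plan B is ranked higher on 4+1 = 5 ballots, Measure 4 on 4. Plan B wins 5–4.
Option II vs Measure 3: Measure 3, 9–0.
Option II vs Measure 4: Measure 4 wins 8–1.
Measure 3 vs Measure 4: Measure 3 wins 6–3.
Every option loses at least once (Measure 1 loses to Measure 4; Plan B loses to Measure 1; Option II loses to Measure 1; Measure 3 loses to Measure 1; Measure 4 loses to Plan B). The majority relation contains the cycle Measure 1 > Plan B > Measure 4 > Measure 1, so there is no Condorcet winner.

none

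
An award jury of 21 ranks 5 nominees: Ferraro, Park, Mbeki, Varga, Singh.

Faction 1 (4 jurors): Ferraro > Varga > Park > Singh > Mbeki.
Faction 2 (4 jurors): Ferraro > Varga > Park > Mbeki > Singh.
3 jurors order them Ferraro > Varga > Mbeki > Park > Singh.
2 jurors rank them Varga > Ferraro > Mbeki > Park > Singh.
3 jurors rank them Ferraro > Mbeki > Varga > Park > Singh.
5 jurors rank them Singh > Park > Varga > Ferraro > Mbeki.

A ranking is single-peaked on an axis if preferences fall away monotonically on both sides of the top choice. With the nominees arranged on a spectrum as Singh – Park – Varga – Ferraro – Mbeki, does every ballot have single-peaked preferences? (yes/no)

Axis positions: Singh=1, Park=2, Varga=3, Ferraro=4, Mbeki=5.
Faction 1 (peak Ferraro at position 4): ranking walks positions 4-3-2-1-5, expanding outward from the peak — single-peaked.
Faction 2 (peak Ferraro at position 4): ranking walks positions 4-3-2-5-1, expanding outward from the peak — single-peaked.
Faction 3 (peak Ferraro at position 4): ranking walks positions 4-3-5-2-1, expanding outward from the peak — single-peaked.
Faction 4 (peak Varga at position 3): ranking walks positions 3-4-5-2-1, expanding outward from the peak — single-peaked.
Faction 5 (peak Ferraro at position 4): ranking walks positions 4-5-3-2-1, expanding outward from the peak — single-peaked.
Faction 6 (peak Singh at position 1): ranking walks positions 1-2-3-4-5, expanding outward from the peak — single-peaked.
Every ranking is single-peaked on this axis.

yes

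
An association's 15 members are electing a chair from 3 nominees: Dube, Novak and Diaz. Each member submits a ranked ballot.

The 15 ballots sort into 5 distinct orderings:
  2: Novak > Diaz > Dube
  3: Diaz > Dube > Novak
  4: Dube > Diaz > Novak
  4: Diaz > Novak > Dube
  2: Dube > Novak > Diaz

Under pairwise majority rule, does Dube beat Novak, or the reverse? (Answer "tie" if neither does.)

Dube

Ballots ranking Dube above Novak: 3 + 4 + 2 = 9.
Ballots ranking Novak above Dube: 15 − 9 = 6.
Dube wins the head-to-head 9–6.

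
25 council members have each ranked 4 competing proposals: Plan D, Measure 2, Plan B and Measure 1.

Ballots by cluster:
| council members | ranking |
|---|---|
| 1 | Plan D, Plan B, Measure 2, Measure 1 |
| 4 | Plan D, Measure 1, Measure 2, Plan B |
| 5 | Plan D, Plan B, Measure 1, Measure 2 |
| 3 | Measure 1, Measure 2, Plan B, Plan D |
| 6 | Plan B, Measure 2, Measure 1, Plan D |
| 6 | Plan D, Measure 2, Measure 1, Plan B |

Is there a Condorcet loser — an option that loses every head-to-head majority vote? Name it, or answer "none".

Plan B

Pairwise majorities:
Plan D vs Measure 2: Plan D wins 16–9.
Plan D vs Plan B: Plan D is ranked higher on 1+4+5+6 = 16 ballots, Plan B on 9. Plan D wins 16–9.
Plan D–Measure 1: Plan D 16–9.
Measure 2 vs Plan B: Measure 2 wins 13–12.
Measure 2 vs Measure 1: Measure 2, 13–12.
Plan B vs Measure 1: Plan B preferred on 1+5+6 = 12 ballots; Measure 1 wins 13–12.
Only Plan B has no wins; Plan B is the Condorcet loser.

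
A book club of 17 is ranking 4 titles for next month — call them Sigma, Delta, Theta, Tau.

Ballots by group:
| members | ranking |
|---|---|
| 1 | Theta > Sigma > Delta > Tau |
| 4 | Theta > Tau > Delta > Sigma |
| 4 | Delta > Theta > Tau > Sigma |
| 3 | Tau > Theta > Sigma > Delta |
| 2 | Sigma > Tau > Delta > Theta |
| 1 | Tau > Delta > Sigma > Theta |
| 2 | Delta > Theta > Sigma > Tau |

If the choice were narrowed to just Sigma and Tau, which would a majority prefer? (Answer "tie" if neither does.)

Tau

Ballots ranking Sigma above Tau: 1 + 2 + 2 = 5.
Ballots ranking Tau above Sigma: 17 − 5 = 12.
Tau wins the head-to-head 12–5.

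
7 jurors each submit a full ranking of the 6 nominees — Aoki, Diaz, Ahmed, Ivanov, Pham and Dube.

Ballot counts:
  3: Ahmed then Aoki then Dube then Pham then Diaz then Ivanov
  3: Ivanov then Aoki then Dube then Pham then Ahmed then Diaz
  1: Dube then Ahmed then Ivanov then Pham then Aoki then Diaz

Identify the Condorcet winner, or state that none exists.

none

Head-to-head results (7 jurors):
Aoki vs Diaz: Aoki is ranked higher on 3+3+1 = 7 ballots, Diaz on 0. Aoki wins 7–0.
Aoki vs Ahmed: Aoki preferred on 3 ballots; Ahmed wins 4–3.
Aoki–Ivanov: Ivanov 4–3.
Aoki vs Pham: Aoki preferred on 3+3 = 6 ballots; Aoki wins 6–1.
Aoki vs Dube: Aoki preferred on 3+3 = 6 ballots; Aoki wins 6–1.
Diaz–Ahmed: Ahmed 7–0.
Diaz–Ivanov: Ivanov 4–3.
Diaz vs Pham: Pham wins 7–0.
Diaz vs Dube: 0 to 7, Dube.
Ahmed vs Ivanov: Ahmed preferred on 3+1 = 4 ballots; Ahmed wins 4–3.
Ahmed vs Pham: Ahmed, 4–3.
Ahmed–Dube: Dube 4–3.
Ivanov vs Pham: Ivanov wins 4–3.
Ivanov vs Dube: Dube wins 4–3.
Pham vs Dube: Dube, 7–0.
Every nominee loses at least once (Aoki loses to Ahmed; Diaz loses to Aoki; Ahmed loses to Dube; Ivanov loses to Ahmed; Pham loses to Aoki; Dube loses to Aoki). The majority relation contains the cycle Aoki → Dube → Ahmed → Aoki, so there is no Condorcet winner.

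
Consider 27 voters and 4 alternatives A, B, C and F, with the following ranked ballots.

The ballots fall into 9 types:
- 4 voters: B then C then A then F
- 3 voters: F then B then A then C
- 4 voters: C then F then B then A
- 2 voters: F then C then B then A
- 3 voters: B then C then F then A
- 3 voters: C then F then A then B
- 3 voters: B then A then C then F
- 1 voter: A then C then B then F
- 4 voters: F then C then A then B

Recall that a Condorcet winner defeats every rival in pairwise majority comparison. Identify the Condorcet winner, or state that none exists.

C

Pairwise majorities:
A vs B: B wins 19–8.
A vs C: C, 20–7.
A vs F: F wins 19–8.
B vs C: C, 14–13.
B vs F: F wins 16–11.
C vs F: C wins 18–9.
C wins every pairwise contest, so C is the Condorcet winner.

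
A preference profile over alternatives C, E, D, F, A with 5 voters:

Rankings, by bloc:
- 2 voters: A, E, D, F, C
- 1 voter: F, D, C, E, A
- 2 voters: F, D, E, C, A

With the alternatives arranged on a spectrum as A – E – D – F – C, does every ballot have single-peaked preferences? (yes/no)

Axis positions: A=1, E=2, D=3, F=4, C=5.
Bloc 1 (peak A at position 1): ranking walks positions 1-2-3-4-5, expanding outward from the peak — single-peaked.
Bloc 2 (peak F at position 4): ranking walks positions 4-3-5-2-1, expanding outward from the peak — single-peaked.
Bloc 3 (peak F at position 4): ranking walks positions 4-3-2-5-1, expanding outward from the peak — single-peaked.
Every ranking is single-peaked on this axis.

yes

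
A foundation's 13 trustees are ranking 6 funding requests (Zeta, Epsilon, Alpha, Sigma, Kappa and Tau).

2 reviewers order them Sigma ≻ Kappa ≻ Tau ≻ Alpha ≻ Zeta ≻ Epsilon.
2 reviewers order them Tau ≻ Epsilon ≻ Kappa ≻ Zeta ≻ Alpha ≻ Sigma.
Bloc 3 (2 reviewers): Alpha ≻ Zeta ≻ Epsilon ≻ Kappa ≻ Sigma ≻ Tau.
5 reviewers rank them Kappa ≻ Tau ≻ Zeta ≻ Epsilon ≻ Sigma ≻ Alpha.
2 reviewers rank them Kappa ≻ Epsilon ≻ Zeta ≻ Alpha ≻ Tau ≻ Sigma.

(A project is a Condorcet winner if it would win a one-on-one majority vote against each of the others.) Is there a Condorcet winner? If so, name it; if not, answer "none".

Kappa

Pairwise majorities:
Zeta vs Epsilon: Zeta preferred on 2+2+5 = 9 ballots; Zeta wins 9–4.
Zeta vs Alpha: 2+5+2 = 9 for Zeta, 4 for Alpha — Zeta by 9–4.
Zeta vs Sigma: 11 to 2, Zeta.
Zeta vs Kappa: 2 to 11, Kappa.
Zeta vs Tau: Zeta is ranked higher on 2+2 = 4 ballots, Tau on 9. Tau wins 9–4.
Epsilon vs Alpha: Epsilon preferred on 2+5+2 = 9 ballots; Epsilon wins 9–4.
Epsilon vs Sigma: Epsilon preferred on 2+2+5+2 = 11 ballots; Epsilon wins 11–2.
Epsilon vs Kappa: Epsilon preferred on 2+2 = 4 ballots; Kappa wins 9–4.
Epsilon vs Tau: 4 to 9, Tau.
Alpha vs Sigma: 6 to 7, Sigma.
Alpha vs Kappa: 2 for Alpha, 11 for Kappa — Kappa by 11–2.
Alpha vs Tau: Alpha is ranked higher on 2+2 = 4 ballots, Tau on 9. Tau wins 9–4.
Sigma vs Kappa: Sigma is ranked higher on 2 ballots, Kappa on 11. Kappa wins 11–2.
Sigma vs Tau: 4 to 9, Tau.
Kappa vs Tau: Kappa preferred on 2+2+5+2 = 11 ballots; Kappa wins 11–2.
Only Kappa has no losses; Kappa is the Condorcet winner.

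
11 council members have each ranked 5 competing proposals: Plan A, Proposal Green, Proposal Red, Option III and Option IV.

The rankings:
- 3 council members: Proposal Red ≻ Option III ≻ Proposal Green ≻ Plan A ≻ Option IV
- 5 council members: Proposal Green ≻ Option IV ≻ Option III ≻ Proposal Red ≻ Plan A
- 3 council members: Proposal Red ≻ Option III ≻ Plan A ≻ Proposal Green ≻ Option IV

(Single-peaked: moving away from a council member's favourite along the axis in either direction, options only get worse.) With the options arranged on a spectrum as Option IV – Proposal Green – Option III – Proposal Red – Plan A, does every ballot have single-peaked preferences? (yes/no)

Axis positions: Option IV=1, Proposal Green=2, Option III=3, Proposal Red=4, Plan A=5.
Faction 1 (peak Proposal Red at position 4): ranking walks positions 4-3-2-5-1, expanding outward from the peak — single-peaked.
Faction 2 (peak Proposal Green at position 2): ranking walks positions 2-1-3-4-5, expanding outward from the peak — single-peaked.
Faction 3 (peak Proposal Red at position 4): ranking walks positions 4-3-5-2-1, expanding outward from the peak — single-peaked.
Every ranking is single-peaked on this axis.

yes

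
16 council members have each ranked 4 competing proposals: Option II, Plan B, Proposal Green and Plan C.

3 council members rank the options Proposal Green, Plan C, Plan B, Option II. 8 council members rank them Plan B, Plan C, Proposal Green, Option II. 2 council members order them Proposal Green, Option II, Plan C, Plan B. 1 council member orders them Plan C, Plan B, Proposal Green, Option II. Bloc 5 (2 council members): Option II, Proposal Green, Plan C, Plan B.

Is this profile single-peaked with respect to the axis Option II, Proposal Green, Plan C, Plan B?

Axis positions: Option II=1, Proposal Green=2, Plan C=3, Plan B=4.
Bloc 1 (peak Proposal Green at position 2): ranking walks positions 2-3-4-1, expanding outward from the peak — single-peaked.
Bloc 2 (peak Plan B at position 4): ranking walks positions 4-3-2-1, expanding outward from the peak — single-peaked.
Bloc 3 (peak Proposal Green at position 2): ranking walks positions 2-1-3-4, expanding outward from the peak — single-peaked.
Bloc 4 (peak Plan C at position 3): ranking walks positions 3-4-2-1, expanding outward from the peak — single-peaked.
Bloc 5 (peak Option II at position 1): ranking walks positions 1-2-3-4, expanding outward from the peak — single-peaked.
Every ranking is single-peaked on this axis.

yes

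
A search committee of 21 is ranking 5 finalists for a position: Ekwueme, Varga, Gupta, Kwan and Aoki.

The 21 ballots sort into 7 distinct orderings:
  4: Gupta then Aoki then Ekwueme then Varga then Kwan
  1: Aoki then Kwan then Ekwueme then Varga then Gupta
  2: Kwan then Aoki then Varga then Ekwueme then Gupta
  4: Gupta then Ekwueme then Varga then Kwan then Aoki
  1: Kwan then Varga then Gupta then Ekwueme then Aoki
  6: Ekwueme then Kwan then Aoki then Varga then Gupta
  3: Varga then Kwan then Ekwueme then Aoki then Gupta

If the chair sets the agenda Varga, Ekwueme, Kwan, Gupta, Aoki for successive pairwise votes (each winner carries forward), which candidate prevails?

Round 1: Varga vs Ekwueme — 6–15, Ekwueme advances.
Round 2: Ekwueme vs Kwan — 14–7, Ekwueme advances.
Round 3: Ekwueme vs Gupta — 12–9, Ekwueme advances.
Round 4: Ekwueme vs Aoki — 14–7, Ekwueme advances.
The agenda winner is Ekwueme.

Ekwueme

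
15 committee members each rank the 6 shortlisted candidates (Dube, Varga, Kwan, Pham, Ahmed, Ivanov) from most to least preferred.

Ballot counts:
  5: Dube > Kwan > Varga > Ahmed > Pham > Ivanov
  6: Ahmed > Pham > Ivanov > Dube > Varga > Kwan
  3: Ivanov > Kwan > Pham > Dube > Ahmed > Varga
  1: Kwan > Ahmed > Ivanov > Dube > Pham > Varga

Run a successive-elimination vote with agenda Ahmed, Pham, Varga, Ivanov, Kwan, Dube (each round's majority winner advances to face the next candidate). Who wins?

Dube

Round 1: Ahmed vs Pham — 12–3, Ahmed advances.
Round 2: Ahmed vs Varga — 10–5, Ahmed advances.
Round 3: Ahmed vs Ivanov — 12–3, Ahmed advances.
Round 4: Ahmed vs Kwan — 6–9, Kwan advances.
Round 5: Kwan vs Dube — 4–11, Dube advances.
Dube survives the agenda.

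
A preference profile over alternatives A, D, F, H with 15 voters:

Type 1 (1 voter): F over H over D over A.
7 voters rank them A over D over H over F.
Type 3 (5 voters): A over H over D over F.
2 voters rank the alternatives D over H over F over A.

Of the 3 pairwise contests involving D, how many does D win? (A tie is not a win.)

2

D against each rival (15 voters):
D vs A: A wins 12–3.
D vs F: D preferred on 7+5+2 = 14 ballots; D wins 14–1.
D vs H: D is ranked higher on 7+2 = 9 ballots, H on 6. D wins 9–6.
D beats F, H; loses to A — 2 pairwise wins.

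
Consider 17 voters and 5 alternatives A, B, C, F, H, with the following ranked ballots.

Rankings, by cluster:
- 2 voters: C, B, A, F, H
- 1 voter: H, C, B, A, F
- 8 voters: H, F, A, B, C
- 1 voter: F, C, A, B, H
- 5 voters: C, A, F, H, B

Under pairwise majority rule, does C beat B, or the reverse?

C

Ballots ranking C above B: 2 + 1 + 1 + 5 = 9.
Ballots ranking B above C: 17 − 9 = 8.
C wins the head-to-head 9–8.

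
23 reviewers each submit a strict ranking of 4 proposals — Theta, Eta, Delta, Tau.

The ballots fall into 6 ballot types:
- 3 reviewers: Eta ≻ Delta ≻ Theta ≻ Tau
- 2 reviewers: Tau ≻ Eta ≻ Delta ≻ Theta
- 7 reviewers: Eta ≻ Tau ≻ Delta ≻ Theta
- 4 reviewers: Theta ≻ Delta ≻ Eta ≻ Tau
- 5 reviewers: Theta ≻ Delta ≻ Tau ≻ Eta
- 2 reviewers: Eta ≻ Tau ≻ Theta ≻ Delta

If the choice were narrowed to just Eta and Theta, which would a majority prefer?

Eta

Ballots ranking Eta above Theta: 3 + 2 + 7 + 2 = 14.
Ballots ranking Theta above Eta: 23 − 14 = 9.
Eta wins the head-to-head 14–9.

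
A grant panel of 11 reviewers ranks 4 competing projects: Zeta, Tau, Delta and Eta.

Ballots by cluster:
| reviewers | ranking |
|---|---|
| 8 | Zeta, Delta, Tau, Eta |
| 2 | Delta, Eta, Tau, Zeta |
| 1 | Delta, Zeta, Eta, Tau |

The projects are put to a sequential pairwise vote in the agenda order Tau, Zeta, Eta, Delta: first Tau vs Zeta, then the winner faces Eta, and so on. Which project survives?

Round 1: Tau vs Zeta — 2–9, Zeta advances.
Round 2: Zeta vs Eta — 9–2, Zeta advances.
Round 3: Zeta vs Delta — 8–3, Zeta advances.
Zeta survives the agenda.

Zeta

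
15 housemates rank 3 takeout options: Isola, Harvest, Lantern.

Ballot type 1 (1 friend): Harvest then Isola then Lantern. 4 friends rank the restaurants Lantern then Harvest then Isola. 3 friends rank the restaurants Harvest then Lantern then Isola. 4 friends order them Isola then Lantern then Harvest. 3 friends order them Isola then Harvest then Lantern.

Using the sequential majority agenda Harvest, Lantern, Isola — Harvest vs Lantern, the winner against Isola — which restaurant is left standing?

Round 1: Harvest vs Lantern — 7–8, Lantern advances.
Round 2: Lantern vs Isola — 7–8, Isola advances.
The agenda winner is Isola.

Isola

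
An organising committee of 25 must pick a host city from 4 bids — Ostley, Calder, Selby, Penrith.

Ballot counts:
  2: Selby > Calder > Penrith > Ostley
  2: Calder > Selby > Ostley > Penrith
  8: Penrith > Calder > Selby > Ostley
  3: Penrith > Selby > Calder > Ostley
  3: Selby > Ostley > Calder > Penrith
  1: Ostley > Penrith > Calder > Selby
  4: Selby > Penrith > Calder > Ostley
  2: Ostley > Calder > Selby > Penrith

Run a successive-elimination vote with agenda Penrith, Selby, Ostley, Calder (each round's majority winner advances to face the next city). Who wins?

Calder

Round 1: Penrith vs Selby — 12–13, Selby advances.
Round 2: Selby vs Ostley — 22–3, Selby advances.
Round 3: Selby vs Calder — 12–13, Calder advances.
Calder survives the agenda.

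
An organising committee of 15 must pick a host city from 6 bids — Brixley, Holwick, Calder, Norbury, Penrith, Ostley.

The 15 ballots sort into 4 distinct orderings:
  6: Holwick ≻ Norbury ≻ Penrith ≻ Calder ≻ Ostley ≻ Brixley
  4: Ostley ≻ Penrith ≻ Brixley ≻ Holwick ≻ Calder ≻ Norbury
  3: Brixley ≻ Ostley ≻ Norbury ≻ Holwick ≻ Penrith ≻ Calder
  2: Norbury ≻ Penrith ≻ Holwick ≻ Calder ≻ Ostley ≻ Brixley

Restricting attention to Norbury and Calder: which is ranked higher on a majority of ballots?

Norbury

Ballots ranking Norbury above Calder: 6 + 3 + 2 = 11.
Ballots ranking Calder above Norbury: 15 − 11 = 4.
Norbury wins the head-to-head 11–4.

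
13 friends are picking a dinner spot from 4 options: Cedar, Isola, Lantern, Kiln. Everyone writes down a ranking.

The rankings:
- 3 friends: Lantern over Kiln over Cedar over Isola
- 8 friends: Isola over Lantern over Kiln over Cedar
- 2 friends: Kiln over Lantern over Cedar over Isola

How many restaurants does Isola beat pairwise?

Isola against each rival (13 friends):
Isola vs Cedar: Isola wins 8–5.
Isola vs Lantern: Isola is ranked higher on 8 ballots, Lantern on 5. Isola wins 8–5.
Isola vs Kiln: 8 for Isola, 5 for Kiln — Isola by 8–5.
Isola beats Cedar, Lantern, Kiln — 3 pairwise wins.

3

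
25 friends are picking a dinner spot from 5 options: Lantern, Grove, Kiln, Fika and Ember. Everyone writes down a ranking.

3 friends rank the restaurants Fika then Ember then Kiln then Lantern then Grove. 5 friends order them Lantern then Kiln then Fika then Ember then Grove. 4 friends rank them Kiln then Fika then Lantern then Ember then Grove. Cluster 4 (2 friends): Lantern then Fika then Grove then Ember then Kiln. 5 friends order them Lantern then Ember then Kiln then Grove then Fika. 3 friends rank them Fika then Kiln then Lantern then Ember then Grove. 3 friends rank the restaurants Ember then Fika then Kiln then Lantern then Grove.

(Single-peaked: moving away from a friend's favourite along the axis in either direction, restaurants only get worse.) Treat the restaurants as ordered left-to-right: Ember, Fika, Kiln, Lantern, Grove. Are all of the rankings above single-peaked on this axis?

Axis positions: Ember=1, Fika=2, Kiln=3, Lantern=4, Grove=5.
Cluster 1 (peak Fika at position 2): ranking walks positions 2-1-3-4-5, expanding outward from the peak — single-peaked.
Cluster 2 (peak Lantern at position 4): ranking walks positions 4-3-2-1-5, expanding outward from the peak — single-peaked.
Cluster 3 (peak Kiln at position 3): ranking walks positions 3-2-4-1-5, expanding outward from the peak — single-peaked.
Cluster 4: ranking walks positions 4-2-5-1-3; Fika is ranked above Kiln even though Kiln lies between Fika and the peak Lantern on the axis — preferences dip and rise again. Not single-peaked.
Cluster 5: ranking walks positions 4-1-3-5-2; Ember is ranked above Kiln even though Kiln lies between Ember and the peak Lantern on the axis — preferences dip and rise again. Not single-peaked.
Cluster 6 (peak Fika at position 2): ranking walks positions 2-3-4-1-5, expanding outward from the peak — single-peaked.
Cluster 7 (peak Ember at position 1): ranking walks positions 1-2-3-4-5, expanding outward from the peak — single-peaked.
Cluster 4 violates single-peakedness, so the profile is not single-peaked on this axis.

no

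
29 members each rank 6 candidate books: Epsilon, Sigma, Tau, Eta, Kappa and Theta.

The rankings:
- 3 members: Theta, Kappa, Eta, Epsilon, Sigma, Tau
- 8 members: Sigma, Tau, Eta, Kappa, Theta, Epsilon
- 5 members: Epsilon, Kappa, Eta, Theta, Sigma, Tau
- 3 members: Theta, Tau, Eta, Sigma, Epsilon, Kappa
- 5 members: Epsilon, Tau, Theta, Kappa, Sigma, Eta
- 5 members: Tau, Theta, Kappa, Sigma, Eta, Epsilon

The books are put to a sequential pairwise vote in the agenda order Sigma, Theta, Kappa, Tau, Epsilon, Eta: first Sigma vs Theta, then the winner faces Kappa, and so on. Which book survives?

Round 1: Sigma vs Theta — 8–21, Theta advances.
Round 2: Theta vs Kappa — 16–13, Theta advances.
Round 3: Theta vs Tau — 11–18, Tau advances.
Round 4: Tau vs Epsilon — 16–13, Tau advances.
Round 5: Tau vs Eta — 21–8, Tau advances.
Tau survives the agenda.

Tau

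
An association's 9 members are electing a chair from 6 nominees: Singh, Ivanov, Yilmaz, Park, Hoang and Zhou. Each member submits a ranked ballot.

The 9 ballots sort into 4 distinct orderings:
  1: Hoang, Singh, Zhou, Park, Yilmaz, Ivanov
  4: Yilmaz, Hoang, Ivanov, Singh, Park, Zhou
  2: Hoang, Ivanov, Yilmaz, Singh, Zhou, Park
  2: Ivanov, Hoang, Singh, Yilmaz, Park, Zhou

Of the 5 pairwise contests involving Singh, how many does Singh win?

2

Singh against each rival (9 voters):
Singh–Ivanov: Ivanov 8–1.
Singh vs Yilmaz: Yilmaz wins 6–3.
Singh vs Park: Singh is ranked higher on 1+4+2+2 = 9 ballots, Park on 0. Singh wins 9–0.
Singh vs Hoang: Hoang, 9–0.
Singh vs Zhou: Singh is ranked higher on 1+4+2+2 = 9 ballots, Zhou on 0. Singh wins 9–0.
Singh beats Park, Zhou; loses to Ivanov, Yilmaz, Hoang — 2 pairwise wins.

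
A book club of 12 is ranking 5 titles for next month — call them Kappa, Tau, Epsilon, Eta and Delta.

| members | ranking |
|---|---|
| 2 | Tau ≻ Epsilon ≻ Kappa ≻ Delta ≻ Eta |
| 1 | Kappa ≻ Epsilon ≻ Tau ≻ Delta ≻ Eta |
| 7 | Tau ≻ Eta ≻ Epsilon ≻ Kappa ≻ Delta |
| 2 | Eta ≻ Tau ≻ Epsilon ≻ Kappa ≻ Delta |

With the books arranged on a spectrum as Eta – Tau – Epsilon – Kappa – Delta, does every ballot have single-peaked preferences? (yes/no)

Axis positions: Eta=1, Tau=2, Epsilon=3, Kappa=4, Delta=5.
Bloc 1 (peak Tau at position 2): ranking walks positions 2-3-4-5-1, expanding outward from the peak — single-peaked.
Bloc 2 (peak Kappa at position 4): ranking walks positions 4-3-2-5-1, expanding outward from the peak — single-peaked.
Bloc 3 (peak Tau at position 2): ranking walks positions 2-1-3-4-5, expanding outward from the peak — single-peaked.
Bloc 4 (peak Eta at position 1): ranking walks positions 1-2-3-4-5, expanding outward from the peak — single-peaked.
Every ranking is single-peaked on this axis.

yes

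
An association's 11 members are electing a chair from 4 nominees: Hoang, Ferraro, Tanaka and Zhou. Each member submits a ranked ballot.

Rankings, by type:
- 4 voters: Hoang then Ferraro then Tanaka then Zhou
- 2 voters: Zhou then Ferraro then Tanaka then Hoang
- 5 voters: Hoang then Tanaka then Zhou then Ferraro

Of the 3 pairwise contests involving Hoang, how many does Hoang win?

3

Hoang against each rival (11 voters):
Hoang vs Ferraro: Hoang wins 9–2.
Hoang vs Tanaka: Hoang, 9–2.
Hoang vs Zhou: Hoang wins 9–2.
Hoang beats Ferraro, Tanaka, Zhou — 3 pairwise wins.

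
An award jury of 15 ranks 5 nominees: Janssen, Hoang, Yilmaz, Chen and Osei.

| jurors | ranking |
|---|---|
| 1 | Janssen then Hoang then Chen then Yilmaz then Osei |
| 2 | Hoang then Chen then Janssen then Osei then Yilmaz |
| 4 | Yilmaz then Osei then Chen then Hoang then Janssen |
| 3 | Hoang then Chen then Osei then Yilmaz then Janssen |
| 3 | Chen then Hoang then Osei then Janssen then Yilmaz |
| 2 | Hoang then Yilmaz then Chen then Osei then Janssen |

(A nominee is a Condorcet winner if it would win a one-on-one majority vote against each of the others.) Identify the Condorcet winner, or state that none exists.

Pairwise majorities:
Janssen–Hoang: Hoang 14–1.
Janssen vs Yilmaz: Yilmaz, 9–6.
Janssen vs Chen: Chen, 14–1.
Janssen vs Osei: Osei wins 12–3.
Hoang vs Yilmaz: Hoang wins 11–4.
Hoang vs Chen: Hoang, 8–7.
Hoang vs Osei: Hoang, 11–4.
Yilmaz vs Chen: Chen wins 9–6.
Yilmaz–Osei: Osei 8–7.
Chen–Osei: Chen 11–4.
Only Hoang has no losses; Hoang is the Condorcet winner.

Hoang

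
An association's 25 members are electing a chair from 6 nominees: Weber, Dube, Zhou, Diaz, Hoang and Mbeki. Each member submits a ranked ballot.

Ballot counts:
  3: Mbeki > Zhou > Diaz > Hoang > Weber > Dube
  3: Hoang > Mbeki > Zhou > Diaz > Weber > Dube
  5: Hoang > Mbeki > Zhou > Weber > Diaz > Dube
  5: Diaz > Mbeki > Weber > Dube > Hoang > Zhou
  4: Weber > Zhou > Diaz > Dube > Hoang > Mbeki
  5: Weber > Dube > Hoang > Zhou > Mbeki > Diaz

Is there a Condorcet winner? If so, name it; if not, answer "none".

none

Head-to-head results (25 voters):
Weber vs Dube: 25 to 0, Weber.
Weber vs Zhou: 5+4+5 = 14 for Weber, 11 for Zhou — Weber by 14–11.
Weber vs Diaz: 5+4+5 = 14 for Weber, 11 for Diaz — Weber by 14–11.
Weber vs Hoang: 14 to 11, Weber.
Weber vs Mbeki: 9 to 16, Mbeki.
Dube vs Zhou: 5+5 = 10 for Dube, 15 for Zhou — Zhou by 15–10.
Dube vs Diaz: 5 for Dube, 20 for Diaz — Diaz by 20–5.
Dube vs Hoang: 14 to 11, Dube.
Dube vs Mbeki: 9 to 16, Mbeki.
Zhou vs Diaz: Zhou is ranked higher on 3+3+5+4+5 = 20 ballots, Diaz on 5. Zhou wins 20–5.
Zhou vs Hoang: Zhou preferred on 3+4 = 7 ballots; Hoang wins 18–7.
Zhou vs Mbeki: Zhou is ranked higher on 4+5 = 9 ballots, Mbeki on 16. Mbeki wins 16–9.
Diaz vs Hoang: 3+5+4 = 12 for Diaz, 13 for Hoang — Hoang by 13–12.
Diaz vs Mbeki: Diaz is ranked higher on 5+4 = 9 ballots, Mbeki on 16. Mbeki wins 16–9.
Hoang vs Mbeki: 17 to 8, Hoang.
Each candidate drops at least one matchup (Weber loses to Mbeki; Dube loses to Weber; Zhou loses to Weber; Diaz loses to Weber; Hoang loses to Weber; Mbeki loses to Hoang); the cycle Weber → Hoang → Mbeki → Weber rules out a Condorcet winner.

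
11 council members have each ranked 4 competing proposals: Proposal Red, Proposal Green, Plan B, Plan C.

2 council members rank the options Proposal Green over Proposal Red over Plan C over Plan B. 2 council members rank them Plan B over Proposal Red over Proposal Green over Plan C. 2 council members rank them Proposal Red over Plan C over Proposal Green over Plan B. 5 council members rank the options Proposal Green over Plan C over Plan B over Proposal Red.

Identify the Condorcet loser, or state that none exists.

Head-to-head results (11 council members):
Proposal Red vs Proposal Green: Proposal Green wins 7–4.
Proposal Red–Plan B: Plan B 7–4.
Proposal Red vs Plan C: Proposal Red wins 6–5.
Proposal Green vs Plan B: 2+2+5 = 9 for Proposal Green, 2 for Plan B — Proposal Green by 9–2.
Proposal Green–Plan C: Proposal Green 9–2.
Plan B vs Plan C: Plan C wins 9–2.
Each option has at least one pairwise win (Proposal Red beats Plan C; Proposal Green beats Proposal Red; Plan B beats Proposal Red; Plan C beats Plan B) — no Condorcet loser.

none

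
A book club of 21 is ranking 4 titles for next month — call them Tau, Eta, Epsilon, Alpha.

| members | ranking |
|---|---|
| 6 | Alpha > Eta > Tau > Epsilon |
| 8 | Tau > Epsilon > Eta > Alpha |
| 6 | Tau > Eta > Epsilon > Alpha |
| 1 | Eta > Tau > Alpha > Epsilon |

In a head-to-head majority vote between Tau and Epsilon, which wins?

Tau

Ballots ranking Tau above Epsilon: 6 + 8 + 6 + 1 = 21.
Ballots ranking Epsilon above Tau: 21 − 21 = 0.
Tau wins the head-to-head 21–0.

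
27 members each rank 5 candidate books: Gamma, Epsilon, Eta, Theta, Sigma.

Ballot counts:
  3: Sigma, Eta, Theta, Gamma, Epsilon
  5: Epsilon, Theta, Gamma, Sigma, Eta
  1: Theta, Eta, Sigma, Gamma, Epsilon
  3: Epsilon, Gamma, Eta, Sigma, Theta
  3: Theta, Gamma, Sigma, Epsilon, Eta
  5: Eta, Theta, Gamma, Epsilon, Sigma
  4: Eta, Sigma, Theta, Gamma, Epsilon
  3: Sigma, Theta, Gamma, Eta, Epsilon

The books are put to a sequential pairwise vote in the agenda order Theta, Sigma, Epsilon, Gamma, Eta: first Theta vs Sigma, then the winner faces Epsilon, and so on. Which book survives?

Round 1: Theta vs Sigma — 14–13, Theta advances.
Round 2: Theta vs Epsilon — 19–8, Theta advances.
Round 3: Theta vs Gamma — 24–3, Theta advances.
Round 4: Theta vs Eta — 12–15, Eta advances.
Eta survives the agenda.

Eta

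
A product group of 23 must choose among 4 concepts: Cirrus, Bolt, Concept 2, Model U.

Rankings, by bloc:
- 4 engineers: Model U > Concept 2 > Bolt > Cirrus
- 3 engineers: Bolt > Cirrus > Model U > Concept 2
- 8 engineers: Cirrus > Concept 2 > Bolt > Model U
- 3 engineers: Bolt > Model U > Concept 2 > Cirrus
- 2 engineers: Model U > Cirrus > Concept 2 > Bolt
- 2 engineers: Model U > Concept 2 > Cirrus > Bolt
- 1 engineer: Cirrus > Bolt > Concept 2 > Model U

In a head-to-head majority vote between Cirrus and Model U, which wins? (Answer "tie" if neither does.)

Cirrus

Ballots ranking Cirrus above Model U: 3 + 8 + 1 = 12.
Ballots ranking Model U above Cirrus: 23 − 12 = 11.
Cirrus wins the head-to-head 12–11.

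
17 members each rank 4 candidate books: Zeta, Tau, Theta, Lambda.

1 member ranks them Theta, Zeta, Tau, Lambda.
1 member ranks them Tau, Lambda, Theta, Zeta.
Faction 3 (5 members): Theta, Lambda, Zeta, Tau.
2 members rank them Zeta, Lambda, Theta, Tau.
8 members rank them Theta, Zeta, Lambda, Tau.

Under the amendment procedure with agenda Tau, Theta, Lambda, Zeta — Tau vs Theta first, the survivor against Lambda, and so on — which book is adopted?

Round 1: Tau vs Theta — 1–16, Theta advances.
Round 2: Theta vs Lambda — 14–3, Theta advances.
Round 3: Theta vs Zeta — 15–2, Theta advances.
Theta survives the agenda.

Theta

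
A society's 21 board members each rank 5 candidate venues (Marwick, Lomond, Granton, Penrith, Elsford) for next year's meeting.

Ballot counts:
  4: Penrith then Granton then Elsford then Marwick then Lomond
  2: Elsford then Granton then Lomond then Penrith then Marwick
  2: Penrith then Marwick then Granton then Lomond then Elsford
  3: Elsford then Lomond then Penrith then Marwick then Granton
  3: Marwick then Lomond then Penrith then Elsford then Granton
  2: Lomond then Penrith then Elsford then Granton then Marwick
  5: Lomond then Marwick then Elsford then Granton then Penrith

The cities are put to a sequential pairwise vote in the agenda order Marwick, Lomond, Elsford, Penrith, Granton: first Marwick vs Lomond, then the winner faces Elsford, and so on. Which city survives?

Lomond

Round 1: Marwick vs Lomond — 9–12, Lomond advances.
Round 2: Lomond vs Elsford — 12–9, Lomond advances.
Round 3: Lomond vs Penrith — 15–6, Lomond advances.
Round 4: Lomond vs Granton — 13–8, Lomond advances.
Lomond survives the agenda.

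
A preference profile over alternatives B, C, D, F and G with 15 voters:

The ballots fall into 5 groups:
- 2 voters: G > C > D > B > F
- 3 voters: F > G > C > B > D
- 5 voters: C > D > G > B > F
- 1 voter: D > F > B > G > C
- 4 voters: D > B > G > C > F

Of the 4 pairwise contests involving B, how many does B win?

B against each rival (15 voters):
B vs C: 5 to 10, C.
B vs D: 3 to 12, D.
B vs F: B preferred on 2+5+4 = 11 ballots; B wins 11–4.
B vs G: G wins 10–5.
B beats F; loses to C, D, G — 1 pairwise win.

1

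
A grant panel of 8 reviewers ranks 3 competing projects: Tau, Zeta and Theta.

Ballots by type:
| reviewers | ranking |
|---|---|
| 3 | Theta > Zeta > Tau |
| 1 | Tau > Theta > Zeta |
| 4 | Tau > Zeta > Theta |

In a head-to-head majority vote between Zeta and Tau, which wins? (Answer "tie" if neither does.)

Ballots ranking Zeta above Tau: 3.
Ballots ranking Tau above Zeta: 8 − 3 = 5.
Tau wins the head-to-head 5–3.

Tau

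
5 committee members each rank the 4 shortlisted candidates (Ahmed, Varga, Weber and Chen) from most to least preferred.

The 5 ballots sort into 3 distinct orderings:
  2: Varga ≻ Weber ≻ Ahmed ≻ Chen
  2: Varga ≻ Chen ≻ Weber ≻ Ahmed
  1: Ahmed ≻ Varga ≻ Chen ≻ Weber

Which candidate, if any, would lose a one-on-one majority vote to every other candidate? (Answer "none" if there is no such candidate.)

none

Head-to-head results (5 committee members):
Ahmed vs Varga: Ahmed is ranked higher on 1 ballot, Varga on 4. Varga wins 4–1.
Ahmed vs Weber: Weber, 4–1.
Ahmed vs Chen: Ahmed, 3–2.
Varga vs Weber: Varga is ranked higher on 2+2+1 = 5 ballots, Weber on 0. Varga wins 5–0.
Varga vs Chen: Varga is ranked higher on 2+2+1 = 5 ballots, Chen on 0. Varga wins 5–0.
Weber–Chen: Chen 3–2.
No candidate is winless: Ahmed beats Chen; Varga beats Ahmed; Weber beats Ahmed; Chen beats Weber. There is no Condorcet loser.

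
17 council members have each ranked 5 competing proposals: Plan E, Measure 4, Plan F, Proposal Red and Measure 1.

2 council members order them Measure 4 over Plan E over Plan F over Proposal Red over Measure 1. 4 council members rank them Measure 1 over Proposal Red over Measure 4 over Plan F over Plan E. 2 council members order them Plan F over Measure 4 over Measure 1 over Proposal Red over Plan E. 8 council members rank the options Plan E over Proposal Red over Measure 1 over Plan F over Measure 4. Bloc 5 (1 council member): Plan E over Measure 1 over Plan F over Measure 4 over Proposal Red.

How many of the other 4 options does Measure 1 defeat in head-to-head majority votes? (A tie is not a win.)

Measure 1 against each rival (17 council members):
Measure 1 vs Plan E: Plan E wins 11–6.
Measure 1 vs Measure 4: Measure 1 is ranked higher on 4+8+1 = 13 ballots, Measure 4 on 4. Measure 1 wins 13–4.
Measure 1–Plan F: Measure 1 13–4.
Measure 1 vs Proposal Red: 4+2+1 = 7 for Measure 1, 10 for Proposal Red — Proposal Red by 10–7.
Measure 1 beats Measure 4, Plan F; loses to Plan E, Proposal Red — 2 pairwise wins.

2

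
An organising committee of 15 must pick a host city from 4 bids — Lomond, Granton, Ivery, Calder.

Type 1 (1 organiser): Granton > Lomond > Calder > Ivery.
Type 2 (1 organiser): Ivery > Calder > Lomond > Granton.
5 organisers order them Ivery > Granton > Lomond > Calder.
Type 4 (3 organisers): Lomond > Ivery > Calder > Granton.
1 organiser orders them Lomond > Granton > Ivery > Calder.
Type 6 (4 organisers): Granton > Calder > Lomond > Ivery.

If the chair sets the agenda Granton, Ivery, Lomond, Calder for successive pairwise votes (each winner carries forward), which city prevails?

Round 1: Granton vs Ivery — 6–9, Ivery advances.
Round 2: Ivery vs Lomond — 6–9, Lomond advances.
Round 3: Lomond vs Calder — 10–5, Lomond advances.
Lomond survives the agenda.

Lomond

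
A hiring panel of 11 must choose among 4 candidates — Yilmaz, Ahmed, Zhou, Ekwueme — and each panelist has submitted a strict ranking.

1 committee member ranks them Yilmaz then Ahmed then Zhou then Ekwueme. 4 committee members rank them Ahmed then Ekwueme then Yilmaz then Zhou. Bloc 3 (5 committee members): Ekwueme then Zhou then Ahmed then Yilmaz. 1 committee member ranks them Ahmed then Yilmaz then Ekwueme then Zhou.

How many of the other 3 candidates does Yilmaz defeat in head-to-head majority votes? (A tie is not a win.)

1

Yilmaz against each rival (11 committee members):
Yilmaz vs Ahmed: Yilmaz is ranked higher on 1 ballot, Ahmed on 10. Ahmed wins 10–1.
Yilmaz vs Zhou: Yilmaz is ranked higher on 1+4+1 = 6 ballots, Zhou on 5. Yilmaz wins 6–5.
Yilmaz vs Ekwueme: 2 to 9, Ekwueme.
Yilmaz beats Zhou; loses to Ahmed, Ekwueme — 1 pairwise win.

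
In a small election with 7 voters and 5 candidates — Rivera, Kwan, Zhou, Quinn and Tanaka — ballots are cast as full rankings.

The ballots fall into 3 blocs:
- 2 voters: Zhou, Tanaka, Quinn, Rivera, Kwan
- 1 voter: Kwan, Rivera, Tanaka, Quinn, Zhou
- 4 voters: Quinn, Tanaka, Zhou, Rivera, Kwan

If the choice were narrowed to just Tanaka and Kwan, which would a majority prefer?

Tanaka

Ballots ranking Tanaka above Kwan: 2 + 4 = 6.
Ballots ranking Kwan above Tanaka: 7 − 6 = 1.
Tanaka wins the head-to-head 6–1.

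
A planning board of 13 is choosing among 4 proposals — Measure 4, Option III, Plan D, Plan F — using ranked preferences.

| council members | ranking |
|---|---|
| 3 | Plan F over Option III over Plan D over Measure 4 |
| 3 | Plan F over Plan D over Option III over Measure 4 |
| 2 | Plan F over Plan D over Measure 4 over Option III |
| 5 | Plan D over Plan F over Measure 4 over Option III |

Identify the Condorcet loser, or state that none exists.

Option III

Head-to-head results (13 council members):
Measure 4 vs Option III: 7 to 6, Measure 4.
Measure 4 vs Plan D: Measure 4 preferred on 0 ballots; Plan D wins 13–0.
Measure 4 vs Plan F: 0 to 13, Plan F.
Option III vs Plan D: Plan D, 10–3.
Option III vs Plan F: Option III preferred on 0 ballots; Plan F wins 13–0.
Plan D–Plan F: Plan F 8–5.
Option III loses to every other option — it is the Condorcet loser.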